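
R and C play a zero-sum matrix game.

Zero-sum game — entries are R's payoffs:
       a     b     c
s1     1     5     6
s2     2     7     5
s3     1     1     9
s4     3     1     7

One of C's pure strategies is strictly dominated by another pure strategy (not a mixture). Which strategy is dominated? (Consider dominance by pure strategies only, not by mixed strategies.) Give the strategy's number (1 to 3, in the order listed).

3

C prefers columns that give R less. Compare c with a: 1 < 6, 2 < 5, 1 < 9, 3 < 7.
So a strictly dominates c for C; c is strictly dominated.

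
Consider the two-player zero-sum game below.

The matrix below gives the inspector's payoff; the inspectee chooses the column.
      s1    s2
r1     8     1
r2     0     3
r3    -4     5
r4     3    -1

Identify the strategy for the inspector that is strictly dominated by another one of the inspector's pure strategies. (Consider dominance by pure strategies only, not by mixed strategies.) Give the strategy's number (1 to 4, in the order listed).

4

Compare r4 with r1: 8 > 3, 1 > -1.
So r1 strictly dominates r4 for the inspector; r4 is strictly dominated.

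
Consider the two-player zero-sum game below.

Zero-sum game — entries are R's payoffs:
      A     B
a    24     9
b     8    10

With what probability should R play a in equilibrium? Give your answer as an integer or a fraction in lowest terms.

Row minima are 9 and 8, so R's maximin is 9; column maxima are 24 and 10, so C's minimax is 10. These differ, so the equilibrium is in mixed strategies.
Let R play a with probability p. C is indifferent when 24p + 8(1−p) = 9p + 10(1−p), giving p = 2/17.

2/17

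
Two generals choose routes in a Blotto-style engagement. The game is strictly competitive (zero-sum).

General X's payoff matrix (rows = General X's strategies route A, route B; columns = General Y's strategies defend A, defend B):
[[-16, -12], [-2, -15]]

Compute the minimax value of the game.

Row minima are -16 and -15, so General X's maximin is -15; column maxima are -2 and -12, so General Y's minimax is -12. These differ, so the equilibrium is in mixed strategies.
Let General X play route A with probability p. General Y is indifferent when −16p − 2(1−p) = −12p − 15(1−p), giving p = 13/17.
Let General Y play defend A with probability q. General X is indifferent when −16q − 12(1−q) = −2q − 15(1−q), giving q = 3/17.
The value is -16·(3/17) + (-12)·(14/17) = -216/17.

-216/17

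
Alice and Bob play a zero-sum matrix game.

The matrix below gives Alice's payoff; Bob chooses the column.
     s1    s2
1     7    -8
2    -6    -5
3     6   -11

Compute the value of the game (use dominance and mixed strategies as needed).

Row 3 is strictly dominated by row 1, so Alice never plays it.
The remaining 2×2 game on (1, 2) × (s1, s2) has no saddle point. Let Alice play 1 with probability p; indifference gives 7p − 6(1−p) = −8p − 5(1−p), so p = 1/16.
Similarly Bob's optimal q on s1 is 3/16, and the value is 7·(3/16) + (-8)·(13/16) = -83/16.

-83/16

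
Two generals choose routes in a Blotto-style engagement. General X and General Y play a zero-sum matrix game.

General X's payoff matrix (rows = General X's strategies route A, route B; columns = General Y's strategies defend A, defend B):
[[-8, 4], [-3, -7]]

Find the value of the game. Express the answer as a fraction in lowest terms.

-17/4

Row minima are -8 and -7, so General X's maximin is -7; column maxima are -3 and 4, so General Y's minimax is -3. These differ, so the equilibrium is in mixed strategies.
Let General X play route A with probability p. General Y is indifferent when −8p − 3(1−p) = 4p − 7(1−p), giving p = 1/4.
Let General Y play defend A with probability q. General X is indifferent when −8q + 4(1−q) = −3q − 7(1−q), giving q = 11/16.
The value is -8·(11/16) + (4)·(5/16) = -17/4.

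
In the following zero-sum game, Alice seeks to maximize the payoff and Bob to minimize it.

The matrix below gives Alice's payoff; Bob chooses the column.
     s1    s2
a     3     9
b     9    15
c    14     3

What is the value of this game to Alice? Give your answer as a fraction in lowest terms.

Row a is strictly dominated by row b, so Alice never plays it.
The remaining 2×2 game on (b, c) × (s1, s2) has no saddle point. Let Alice play b with probability p; indifference gives 9p + 14(1−p) = 15p + 3(1−p), so p = 11/17.
Similarly Bob's optimal q on s1 is 12/17, and the value is 9·(12/17) + (15)·(5/17) = 183/17.

183/17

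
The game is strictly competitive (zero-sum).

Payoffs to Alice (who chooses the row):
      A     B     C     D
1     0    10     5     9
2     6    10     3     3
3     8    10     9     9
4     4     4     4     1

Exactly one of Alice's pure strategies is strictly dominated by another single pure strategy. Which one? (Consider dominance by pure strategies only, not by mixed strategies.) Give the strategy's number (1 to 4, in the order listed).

Compare 4 with 3: 8 > 4, 10 > 4, 9 > 4, 9 > 1.
So 3 strictly dominates 4 for Alice; 4 is strictly dominated.

4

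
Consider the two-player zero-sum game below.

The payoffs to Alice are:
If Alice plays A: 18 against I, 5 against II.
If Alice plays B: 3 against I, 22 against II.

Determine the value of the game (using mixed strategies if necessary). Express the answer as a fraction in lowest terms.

Row minima are 5 and 3, so Alice's maximin is 5; column maxima are 18 and 22, so Bob's minimax is 18. These differ, so the equilibrium is in mixed strategies.
Let Alice play A with probability p. Bob is indifferent when 18p + 3(1−p) = 5p + 22(1−p), giving p = 19/32.
Let Bob play I with probability q. Alice is indifferent when 18q + 5(1−q) = 3q + 22(1−q), giving q = 17/32.
The value is 18·(17/32) + (5)·(15/32) = 381/32.

381/32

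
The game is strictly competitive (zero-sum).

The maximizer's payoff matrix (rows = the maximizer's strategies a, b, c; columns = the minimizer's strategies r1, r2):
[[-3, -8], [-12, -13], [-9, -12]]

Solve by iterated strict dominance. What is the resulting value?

-8

Column r1 is strictly dominated by r2 for the minimizer (-8<-3, -13<-12, -12<-9); eliminate r1.
Row b is strictly dominated by row a (-8>-13); eliminate b.
Row c is strictly dominated by row a (-8>-12); eliminate c.
Only (a, r2) remains, with payoff -8.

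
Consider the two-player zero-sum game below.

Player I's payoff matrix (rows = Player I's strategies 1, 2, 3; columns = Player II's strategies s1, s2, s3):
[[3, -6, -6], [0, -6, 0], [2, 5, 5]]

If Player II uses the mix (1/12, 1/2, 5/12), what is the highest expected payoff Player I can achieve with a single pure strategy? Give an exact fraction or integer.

19/4

1: (3)·(1/12) + (-6)·(1/2) + (-6)·(5/12) = -21/4.
2: (0)·(1/12) + (-6)·(1/2) + (0)·(5/12) = -3.
3: (2)·(1/12) + (5)·(1/2) + (5)·(5/12) = 19/4.
The best pure response is 3 with expected payoff 19/4.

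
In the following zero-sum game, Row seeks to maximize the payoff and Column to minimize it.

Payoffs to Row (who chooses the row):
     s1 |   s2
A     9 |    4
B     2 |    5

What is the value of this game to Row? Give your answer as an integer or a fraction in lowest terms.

Row minima are 4 and 2, so Row's maximin is 4; column maxima are 9 and 5, so Column's minimax is 5. These differ, so the equilibrium is in mixed strategies.
Let Row play A with probability p. Column is indifferent when 9p + 2(1−p) = 4p + 5(1−p), giving p = 3/8.
Let Column play s1 with probability q. Row is indifferent when 9q + 4(1−q) = 2q + 5(1−q), giving q = 1/8.
The value is 9·(1/8) + (4)·(7/8) = 37/8.

37/8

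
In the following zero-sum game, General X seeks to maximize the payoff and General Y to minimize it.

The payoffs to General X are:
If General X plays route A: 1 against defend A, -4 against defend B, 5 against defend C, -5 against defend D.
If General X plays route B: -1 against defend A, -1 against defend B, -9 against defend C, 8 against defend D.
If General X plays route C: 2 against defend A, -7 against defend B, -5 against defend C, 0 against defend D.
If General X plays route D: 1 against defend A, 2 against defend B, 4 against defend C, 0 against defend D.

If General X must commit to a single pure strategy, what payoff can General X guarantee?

The worst-case payoff for each row is route A: -5, route B: -9, route C: -7, route D: 0.
The best of these is 0.

0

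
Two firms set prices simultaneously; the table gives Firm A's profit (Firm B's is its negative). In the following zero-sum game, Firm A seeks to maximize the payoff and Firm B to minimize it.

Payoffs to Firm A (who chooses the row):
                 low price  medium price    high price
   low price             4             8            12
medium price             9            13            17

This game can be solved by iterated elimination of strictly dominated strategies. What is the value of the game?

9

Column medium price is strictly dominated by low price for Firm B (4<8, 9<13); eliminate medium price.
Column high price is strictly dominated by low price for Firm B (4<12, 9<17); eliminate high price.
Row low price is strictly dominated by row medium price (9>4); eliminate low price.
Only (medium price, low price) remains, with payoff 9.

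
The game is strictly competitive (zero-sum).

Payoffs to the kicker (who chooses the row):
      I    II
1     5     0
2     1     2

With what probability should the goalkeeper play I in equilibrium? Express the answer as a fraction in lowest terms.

1/3

Row minima are 0 and 1, so the kicker's maximin is 1; column maxima are 5 and 2, so the goalkeeper's minimax is 2. These differ, so the equilibrium is in mixed strategies.
Let the goalkeeper play I with probability q. The kicker is indifferent when 5q = q + 2(1−q), giving q = 1/3.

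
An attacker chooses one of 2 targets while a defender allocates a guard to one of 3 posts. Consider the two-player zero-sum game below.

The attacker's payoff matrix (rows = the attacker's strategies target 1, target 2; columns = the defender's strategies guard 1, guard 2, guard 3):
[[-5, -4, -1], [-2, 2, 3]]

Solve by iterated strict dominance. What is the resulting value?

-2

Column guard 3 is strictly dominated by guard 1 for the defender (-5<-1, -2<3); eliminate guard 3.
Row target 1 is strictly dominated by row target 2 (-2>-5, 2>-4); eliminate target 1.
Column guard 2 is strictly dominated by guard 1 for the defender (-2<2); eliminate guard 2.
Only (target 2, guard 1) remains, with payoff -2.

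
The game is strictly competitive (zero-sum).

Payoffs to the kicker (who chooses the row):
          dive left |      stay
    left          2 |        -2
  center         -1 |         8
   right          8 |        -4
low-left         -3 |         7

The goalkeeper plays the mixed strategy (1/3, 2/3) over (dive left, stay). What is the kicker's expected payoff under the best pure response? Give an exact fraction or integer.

left: (2)·(1/3) + (-2)·(2/3) = -2/3.
center: (-1)·(1/3) + (8)·(2/3) = 5.
right: (8)·(1/3) + (-4)·(2/3) = 0.
low-left: (-3)·(1/3) + (7)·(2/3) = 11/3.
The best pure response is center with expected payoff 5.

5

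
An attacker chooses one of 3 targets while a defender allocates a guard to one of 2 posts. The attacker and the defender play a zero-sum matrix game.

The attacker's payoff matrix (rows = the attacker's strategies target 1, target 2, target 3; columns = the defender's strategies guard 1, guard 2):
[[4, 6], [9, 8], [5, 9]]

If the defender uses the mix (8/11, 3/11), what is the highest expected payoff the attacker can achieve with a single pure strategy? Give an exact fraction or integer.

target 1: (4)·(8/11) + (6)·(3/11) = 50/11.
target 2: (9)·(8/11) + (8)·(3/11) = 96/11.
target 3: (5)·(8/11) + (9)·(3/11) = 67/11.
The best pure response is target 2 with expected payoff 96/11.

96/11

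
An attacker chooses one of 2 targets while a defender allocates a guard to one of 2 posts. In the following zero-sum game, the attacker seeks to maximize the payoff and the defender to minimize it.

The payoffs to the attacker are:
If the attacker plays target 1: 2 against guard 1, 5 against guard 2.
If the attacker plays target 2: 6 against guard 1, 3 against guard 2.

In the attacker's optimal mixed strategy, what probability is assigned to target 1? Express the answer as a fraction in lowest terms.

1/2

Row minima are 2 and 3, so the attacker's maximin is 3; column maxima are 6 and 5, so the defender's minimax is 5. These differ, so the equilibrium is in mixed strategies.
Let the attacker play target 1 with probability p. The defender is indifferent when 2p + 6(1−p) = 5p + 3(1−p), giving p = 1/2.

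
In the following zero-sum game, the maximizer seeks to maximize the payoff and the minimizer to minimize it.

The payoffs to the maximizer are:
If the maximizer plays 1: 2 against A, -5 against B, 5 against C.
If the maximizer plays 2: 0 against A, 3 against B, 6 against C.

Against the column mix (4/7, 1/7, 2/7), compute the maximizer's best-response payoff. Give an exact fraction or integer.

15/7

1: (2)·(4/7) + (-5)·(1/7) + (5)·(2/7) = 13/7.
2: (0)·(4/7) + (3)·(1/7) + (6)·(2/7) = 15/7.
The best pure response is 2 with expected payoff 15/7.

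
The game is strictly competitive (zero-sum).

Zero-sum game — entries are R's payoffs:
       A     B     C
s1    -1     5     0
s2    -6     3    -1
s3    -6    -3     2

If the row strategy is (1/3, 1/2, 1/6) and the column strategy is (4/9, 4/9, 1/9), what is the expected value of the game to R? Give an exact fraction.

Against (4/9, 4/9, 1/9), each row's expected payoff is s1: 16/9; s2: -13/9; s3: -34/9.
Taking the (1/3, 1/2, 1/6)-weighted average: (1/3)·(16/9) + (1/2)·(-13/9) + (1/6)·(-34/9) = -41/54.

-41/54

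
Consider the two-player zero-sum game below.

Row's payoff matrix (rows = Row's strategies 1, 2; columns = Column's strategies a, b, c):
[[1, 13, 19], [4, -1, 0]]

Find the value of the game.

Column c is strictly dominated by b for Column (it gives Row more in every row).
The remaining 2×2 game on (1, 2) × (a, b) has no saddle point. Let Row play 1 with probability p; indifference gives p + 4(1−p) = 13p − (1−p), so p = 5/17.
Similarly Column's optimal q on a is 14/17, and the value is 1·(14/17) + (13)·(3/17) = 53/17.

53/17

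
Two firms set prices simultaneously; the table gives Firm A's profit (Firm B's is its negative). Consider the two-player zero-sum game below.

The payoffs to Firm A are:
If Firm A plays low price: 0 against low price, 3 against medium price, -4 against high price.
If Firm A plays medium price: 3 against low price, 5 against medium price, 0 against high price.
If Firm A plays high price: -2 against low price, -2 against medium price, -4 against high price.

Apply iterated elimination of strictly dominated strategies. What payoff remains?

0

Column low price is strictly dominated by high price for Firm B (-4<0, 0<3, -4<-2); eliminate low price.
Row low price is strictly dominated by row medium price (5>3, 0>-4); eliminate low price.
Column medium price is strictly dominated by high price for Firm B (0<5, -4<-2); eliminate medium price.
Row high price is strictly dominated by row medium price (0>-4); eliminate high price.
Only (medium price, high price) remains, with payoff 0.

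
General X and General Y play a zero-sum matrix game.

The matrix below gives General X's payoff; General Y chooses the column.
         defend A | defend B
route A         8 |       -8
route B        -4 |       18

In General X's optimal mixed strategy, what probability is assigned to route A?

11/19

Row minima are -8 and -4, so General X's maximin is -4; column maxima are 8 and 18, so General Y's minimax is 8. These differ, so the equilibrium is in mixed strategies.
Let General X play route A with probability p. General Y is indifferent when 8p − 4(1−p) = −8p + 18(1−p), giving p = 11/19.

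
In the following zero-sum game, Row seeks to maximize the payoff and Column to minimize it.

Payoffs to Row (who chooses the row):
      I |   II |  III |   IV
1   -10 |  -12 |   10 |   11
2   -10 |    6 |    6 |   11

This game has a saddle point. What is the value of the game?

Row minima: -12, -10 → Row's maximin is -10.
Column maxima: -10, 6, 10, 11 → Column's minimax is -10.
They coincide at (2, I), so the value is -10.

-10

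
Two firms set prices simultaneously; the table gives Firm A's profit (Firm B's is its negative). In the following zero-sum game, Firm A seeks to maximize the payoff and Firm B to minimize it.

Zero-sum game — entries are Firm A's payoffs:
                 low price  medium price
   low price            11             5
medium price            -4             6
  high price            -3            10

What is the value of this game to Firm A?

Row medium price is strictly dominated by row high price, so Firm A never plays it.
The remaining 2×2 game on (low price, high price) × (low price, medium price) has no saddle point. Let Firm A play low price with probability p; indifference gives 11p − 3(1−p) = 5p + 10(1−p), so p = 13/19.
Similarly Firm B's optimal q on low price is 5/19, and the value is 11·(5/19) + (5)·(14/19) = 125/19.

125/19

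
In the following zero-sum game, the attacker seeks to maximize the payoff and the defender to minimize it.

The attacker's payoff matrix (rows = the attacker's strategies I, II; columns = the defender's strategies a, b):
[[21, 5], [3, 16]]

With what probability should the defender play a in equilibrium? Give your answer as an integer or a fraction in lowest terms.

11/29

Row minima are 5 and 3, so the attacker's maximin is 5; column maxima are 21 and 16, so the defender's minimax is 16. These differ, so the equilibrium is in mixed strategies.
Let the defender play a with probability q. The attacker is indifferent when 21q + 5(1−q) = 3q + 16(1−q), giving q = 11/29.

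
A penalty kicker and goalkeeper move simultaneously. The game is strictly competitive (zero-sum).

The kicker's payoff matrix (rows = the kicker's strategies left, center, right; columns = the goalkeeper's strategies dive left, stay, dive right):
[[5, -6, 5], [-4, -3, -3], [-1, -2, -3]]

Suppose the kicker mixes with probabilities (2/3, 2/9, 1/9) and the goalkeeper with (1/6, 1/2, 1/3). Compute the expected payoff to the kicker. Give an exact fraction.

Against (1/6, 1/2, 1/3), each row's expected payoff is left: -1/2; center: -19/6; right: -13/6.
Taking the (2/3, 2/9, 1/9)-weighted average: (2/3)·(-1/2) + (2/9)·(-19/6) + (1/9)·(-13/6) = -23/18.

-23/18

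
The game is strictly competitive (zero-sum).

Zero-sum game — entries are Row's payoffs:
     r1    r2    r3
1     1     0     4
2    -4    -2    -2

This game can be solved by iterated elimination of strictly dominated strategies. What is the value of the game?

Row 2 is strictly dominated by row 1 (1>-4, 0>-2, 4>-2); eliminate 2.
Column r1 is strictly dominated by r2 for Column (0<1); eliminate r1.
Column r3 is strictly dominated by r2 for Column (0<4); eliminate r3.
Only (1, r2) remains, with payoff 0.

0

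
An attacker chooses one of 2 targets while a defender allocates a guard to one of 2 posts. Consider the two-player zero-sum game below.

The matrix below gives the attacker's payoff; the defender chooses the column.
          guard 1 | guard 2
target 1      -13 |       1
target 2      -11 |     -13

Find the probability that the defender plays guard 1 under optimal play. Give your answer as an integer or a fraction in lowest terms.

Row minima are -13 and -13, so the attacker's maximin is -13; column maxima are -11 and 1, so the defender's minimax is -11. These differ, so the equilibrium is in mixed strategies.
Let the defender play guard 1 with probability q. The attacker is indifferent when −13q + (1−q) = −11q − 13(1−q), giving q = 7/8.

7/8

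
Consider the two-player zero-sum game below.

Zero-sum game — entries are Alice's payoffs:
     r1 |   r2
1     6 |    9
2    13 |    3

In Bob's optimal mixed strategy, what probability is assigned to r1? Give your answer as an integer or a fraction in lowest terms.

6/13

Row minima are 6 and 3, so Alice's maximin is 6; column maxima are 13 and 9, so Bob's minimax is 9. These differ, so the equilibrium is in mixed strategies.
Let Bob play r1 with probability q. Alice is indifferent when 6q + 9(1−q) = 13q + 3(1−q), giving q = 6/13.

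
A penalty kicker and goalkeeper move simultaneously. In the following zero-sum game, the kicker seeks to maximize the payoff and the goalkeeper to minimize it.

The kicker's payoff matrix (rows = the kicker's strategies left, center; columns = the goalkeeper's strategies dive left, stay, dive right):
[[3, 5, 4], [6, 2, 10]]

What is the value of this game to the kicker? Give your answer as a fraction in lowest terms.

4

Column dive right is strictly dominated by dive left for the goalkeeper (it gives the kicker more in every row).
The remaining 2×2 game on (left, center) × (dive left, stay) has no saddle point. Let the kicker play left with probability p; indifference gives 3p + 6(1−p) = 5p + 2(1−p), so p = 2/3.
Similarly the goalkeeper's optimal q on dive left is 1/2, and the value is 3·(1/2) + (5)·(1/2) = 4.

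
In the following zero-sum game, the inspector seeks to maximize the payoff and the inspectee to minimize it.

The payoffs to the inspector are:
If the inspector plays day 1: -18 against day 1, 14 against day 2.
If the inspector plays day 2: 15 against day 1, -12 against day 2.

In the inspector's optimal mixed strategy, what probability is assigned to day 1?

Row minima are -18 and -12, so the inspector's maximin is -12; column maxima are 15 and 14, so the inspectee's minimax is 14. These differ, so the equilibrium is in mixed strategies.
Let the inspector play day 1 with probability p. The inspectee is indifferent when −18p + 15(1−p) = 14p − 12(1−p), giving p = 27/59.

27/59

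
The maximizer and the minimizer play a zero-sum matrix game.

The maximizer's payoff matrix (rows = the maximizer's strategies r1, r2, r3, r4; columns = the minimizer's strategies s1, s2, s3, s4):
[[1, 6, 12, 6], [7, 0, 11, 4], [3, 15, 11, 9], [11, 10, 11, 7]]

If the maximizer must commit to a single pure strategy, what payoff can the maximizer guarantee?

7

The worst-case payoff for each row is r1: 1, r2: 0, r3: 3, r4: 7.
The best of these is 7.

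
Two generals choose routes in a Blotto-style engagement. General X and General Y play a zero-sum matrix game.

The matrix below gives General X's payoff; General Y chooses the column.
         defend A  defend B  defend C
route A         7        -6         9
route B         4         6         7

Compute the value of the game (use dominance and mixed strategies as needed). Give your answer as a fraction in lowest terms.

Column defend C is strictly dominated by defend A for General Y (it gives General X more in every row).
The remaining 2×2 game on (route A, route B) × (defend A, defend B) has no saddle point. Let General X play route A with probability p; indifference gives 7p + 4(1−p) = −6p + 6(1−p), so p = 2/15.
Similarly General Y's optimal q on defend A is 4/5, and the value is 7·(4/5) + (-6)·(1/5) = 22/5.

22/5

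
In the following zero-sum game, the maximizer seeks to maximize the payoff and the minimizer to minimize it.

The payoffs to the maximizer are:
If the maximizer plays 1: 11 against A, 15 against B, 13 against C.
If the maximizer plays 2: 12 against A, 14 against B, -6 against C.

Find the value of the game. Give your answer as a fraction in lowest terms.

111/10

Column B is strictly dominated by A for the minimizer (it gives the maximizer more in every row).
The remaining 2×2 game on (1, 2) × (A, C) has no saddle point. Let the maximizer play 1 with probability p; indifference gives 11p + 12(1−p) = 13p − 6(1−p), so p = 9/10.
Similarly the minimizer's optimal q on A is 19/20, and the value is 11·(19/20) + (13)·(1/20) = 111/10.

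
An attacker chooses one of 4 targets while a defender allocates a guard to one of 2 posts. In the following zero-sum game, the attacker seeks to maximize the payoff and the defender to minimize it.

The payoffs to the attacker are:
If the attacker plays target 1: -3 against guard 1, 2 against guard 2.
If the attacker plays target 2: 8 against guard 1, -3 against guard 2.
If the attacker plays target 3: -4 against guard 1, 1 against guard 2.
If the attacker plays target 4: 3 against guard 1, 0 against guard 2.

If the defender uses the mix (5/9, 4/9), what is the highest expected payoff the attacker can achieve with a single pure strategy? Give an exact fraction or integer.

target 1: (-3)·(5/9) + (2)·(4/9) = -7/9.
target 2: (8)·(5/9) + (-3)·(4/9) = 28/9.
target 3: (-4)·(5/9) + (1)·(4/9) = -16/9.
target 4: (3)·(5/9) + (0)·(4/9) = 5/3.
The best pure response is target 2 with expected payoff 28/9.

28/9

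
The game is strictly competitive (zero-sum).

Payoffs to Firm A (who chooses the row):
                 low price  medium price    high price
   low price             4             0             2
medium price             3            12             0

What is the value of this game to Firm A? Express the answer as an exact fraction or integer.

12/7

Column low price is strictly dominated by high price for Firm B (it gives Firm A more in every row).
The remaining 2×2 game on (low price, medium price) × (medium price, high price) has no saddle point. Let Firm A play low price with probability p; indifference gives 12(1−p) = 2p, so p = 6/7.
Similarly Firm B's optimal q on medium price is 1/7, and the value is 0·(1/7) + (2)·(6/7) = 12/7.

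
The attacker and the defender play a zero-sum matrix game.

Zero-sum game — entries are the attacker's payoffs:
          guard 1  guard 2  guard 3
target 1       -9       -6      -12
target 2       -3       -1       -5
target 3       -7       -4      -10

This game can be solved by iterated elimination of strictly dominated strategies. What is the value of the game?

-5

Row target 3 is strictly dominated by row target 2 (-3>-7, -1>-4, -5>-10); eliminate target 3.
Row target 1 is strictly dominated by row target 2 (-3>-9, -1>-6, -5>-12); eliminate target 1.
Column guard 2 is strictly dominated by guard 1 for the defender (-3<-1); eliminate guard 2.
Column guard 1 is strictly dominated by guard 3 for the defender (-5<-3); eliminate guard 1.
Only (target 2, guard 3) remains, with payoff -5.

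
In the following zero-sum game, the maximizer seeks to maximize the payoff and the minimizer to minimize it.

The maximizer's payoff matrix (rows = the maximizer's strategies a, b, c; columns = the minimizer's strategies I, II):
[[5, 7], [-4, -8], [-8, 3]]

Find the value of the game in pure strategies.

5

Row minima: 5, -8, -8 → the maximizer's maximin is 5.
Column maxima: 5, 7 → the minimizer's minimax is 5.
They coincide at (a, I), so the value is 5.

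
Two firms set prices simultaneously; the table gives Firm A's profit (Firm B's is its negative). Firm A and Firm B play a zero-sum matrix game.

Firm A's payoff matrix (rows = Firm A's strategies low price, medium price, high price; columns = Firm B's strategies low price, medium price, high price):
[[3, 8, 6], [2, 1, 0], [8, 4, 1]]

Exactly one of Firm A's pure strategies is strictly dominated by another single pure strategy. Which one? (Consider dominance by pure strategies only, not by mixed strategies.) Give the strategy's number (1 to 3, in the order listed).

2

Compare medium price with low price: 3 > 2, 8 > 1, 6 > 0.
So low price strictly dominates medium price for Firm A; medium price is strictly dominated.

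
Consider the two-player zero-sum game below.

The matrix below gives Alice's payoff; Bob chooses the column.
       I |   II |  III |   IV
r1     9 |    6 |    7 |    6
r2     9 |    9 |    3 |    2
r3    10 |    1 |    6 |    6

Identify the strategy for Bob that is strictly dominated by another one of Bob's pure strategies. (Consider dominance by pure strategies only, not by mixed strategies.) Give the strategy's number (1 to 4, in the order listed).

Bob prefers columns that give Alice less. Compare I with III: 7 < 9, 3 < 9, 6 < 10.
So III strictly dominates I for Bob; I is strictly dominated.

1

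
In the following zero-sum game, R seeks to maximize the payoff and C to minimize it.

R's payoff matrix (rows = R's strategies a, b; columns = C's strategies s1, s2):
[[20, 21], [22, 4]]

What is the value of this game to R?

382/19

Row minima are 20 and 4, so R's maximin is 20; column maxima are 22 and 21, so C's minimax is 21. These differ, so the equilibrium is in mixed strategies.
Let R play a with probability p. C is indifferent when 20p + 22(1−p) = 21p + 4(1−p), giving p = 18/19.
Let C play s1 with probability q. R is indifferent when 20q + 21(1−q) = 22q + 4(1−q), giving q = 17/19.
The value is 20·(17/19) + (21)·(2/19) = 382/19.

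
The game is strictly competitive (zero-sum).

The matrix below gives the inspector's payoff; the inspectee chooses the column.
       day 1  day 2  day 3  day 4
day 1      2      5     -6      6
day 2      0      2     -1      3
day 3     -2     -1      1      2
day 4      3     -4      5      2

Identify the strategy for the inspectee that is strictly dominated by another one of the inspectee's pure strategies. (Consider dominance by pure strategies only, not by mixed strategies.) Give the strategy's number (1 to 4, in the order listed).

The inspectee prefers columns that give the inspector less. Compare day 4 with day 2: 5 < 6, 2 < 3, -1 < 2, -4 < 2.
So day 2 strictly dominates day 4 for the inspectee; day 4 is strictly dominated.

4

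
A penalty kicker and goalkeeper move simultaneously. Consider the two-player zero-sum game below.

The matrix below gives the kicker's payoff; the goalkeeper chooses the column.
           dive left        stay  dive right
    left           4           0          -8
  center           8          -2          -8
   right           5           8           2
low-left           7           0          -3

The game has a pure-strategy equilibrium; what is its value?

2

Row minima: -8, -8, 2, -3 → the kicker's maximin is 2.
Column maxima: 8, 8, 2 → the goalkeeper's minimax is 2.
They coincide at (right, dive right), so the value is 2.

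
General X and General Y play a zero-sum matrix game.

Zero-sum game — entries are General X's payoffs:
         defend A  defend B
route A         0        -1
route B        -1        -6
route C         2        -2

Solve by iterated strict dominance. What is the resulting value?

Column defend A is strictly dominated by defend B for General Y (-1<0, -6<-1, -2<2); eliminate defend A.
Row route B is strictly dominated by row route A (-1>-6); eliminate route B.
Row route C is strictly dominated by row route A (-1>-2); eliminate route C.
Only (route A, defend B) remains, with payoff -1.

-1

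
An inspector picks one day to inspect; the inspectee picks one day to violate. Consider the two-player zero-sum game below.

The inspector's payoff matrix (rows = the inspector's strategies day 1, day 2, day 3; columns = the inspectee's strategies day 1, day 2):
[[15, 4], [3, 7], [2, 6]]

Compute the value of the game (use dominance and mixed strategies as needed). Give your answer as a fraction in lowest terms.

31/5

Row day 3 is strictly dominated by row day 2, so the inspector never plays it.
The remaining 2×2 game on (day 1, day 2) × (day 1, day 2) has no saddle point. Let the inspector play day 1 with probability p; indifference gives 15p + 3(1−p) = 4p + 7(1−p), so p = 4/15.
Similarly the inspectee's optimal q on day 1 is 1/5, and the value is 15·(1/5) + (4)·(4/5) = 31/5.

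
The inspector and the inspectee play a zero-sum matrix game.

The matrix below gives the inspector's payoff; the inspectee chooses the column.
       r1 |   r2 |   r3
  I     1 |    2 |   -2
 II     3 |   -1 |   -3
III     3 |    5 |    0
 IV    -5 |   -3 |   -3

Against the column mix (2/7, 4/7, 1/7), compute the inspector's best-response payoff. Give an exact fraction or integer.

I: (1)·(2/7) + (2)·(4/7) + (-2)·(1/7) = 8/7.
II: (3)·(2/7) + (-1)·(4/7) + (-3)·(1/7) = -1/7.
III: (3)·(2/7) + (5)·(4/7) + (0)·(1/7) = 26/7.
IV: (-5)·(2/7) + (-3)·(4/7) + (-3)·(1/7) = -25/7.
The best pure response is III with expected payoff 26/7.

26/7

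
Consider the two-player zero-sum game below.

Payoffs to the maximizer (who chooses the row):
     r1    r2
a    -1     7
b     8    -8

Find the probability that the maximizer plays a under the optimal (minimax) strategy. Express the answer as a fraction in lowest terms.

Row minima are -1 and -8, so the maximizer's maximin is -1; column maxima are 8 and 7, so the minimizer's minimax is 7. These differ, so the equilibrium is in mixed strategies.
Let the maximizer play a with probability p. The minimizer is indifferent when −p + 8(1−p) = 7p − 8(1−p), giving p = 2/3.

2/3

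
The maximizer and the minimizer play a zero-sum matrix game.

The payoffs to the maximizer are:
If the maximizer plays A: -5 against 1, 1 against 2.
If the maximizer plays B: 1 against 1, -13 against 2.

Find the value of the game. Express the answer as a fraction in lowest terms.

-16/5

Row minima are -5 and -13, so the maximizer's maximin is -5; column maxima are 1 and 1, so the minimizer's minimax is 1. These differ, so the equilibrium is in mixed strategies.
Let the maximizer play A with probability p. The minimizer is indifferent when −5p + (1−p) = p − 13(1−p), giving p = 7/10.
Let the minimizer play 1 with probability q. The maximizer is indifferent when −5q + (1−q) = q − 13(1−q), giving q = 7/10.
The value is -5·(7/10) + (1)·(3/10) = -16/5.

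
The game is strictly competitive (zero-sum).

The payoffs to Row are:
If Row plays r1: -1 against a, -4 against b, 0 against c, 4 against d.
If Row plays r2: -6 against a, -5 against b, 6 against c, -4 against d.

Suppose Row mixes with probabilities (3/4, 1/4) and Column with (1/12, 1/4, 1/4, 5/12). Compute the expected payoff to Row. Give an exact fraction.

Against (1/12, 1/4, 1/4, 5/12), each row's expected payoff is r1: 7/12; r2: -23/12.
Taking the (3/4, 1/4)-weighted average: (3/4)·(7/12) + (1/4)·(-23/12) = -1/24.

-1/24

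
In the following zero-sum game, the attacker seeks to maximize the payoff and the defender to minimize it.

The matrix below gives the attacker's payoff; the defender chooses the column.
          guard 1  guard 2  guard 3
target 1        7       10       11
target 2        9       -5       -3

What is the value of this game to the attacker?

125/17

Column guard 3 is strictly dominated by guard 2 for the defender (it gives the attacker more in every row).
The remaining 2×2 game on (target 1, target 2) × (guard 1, guard 2) has no saddle point. Let the attacker play target 1 with probability p; indifference gives 7p + 9(1−p) = 10p − 5(1−p), so p = 14/17.
Similarly the defender's optimal q on guard 1 is 15/17, and the value is 7·(15/17) + (10)·(2/17) = 125/17.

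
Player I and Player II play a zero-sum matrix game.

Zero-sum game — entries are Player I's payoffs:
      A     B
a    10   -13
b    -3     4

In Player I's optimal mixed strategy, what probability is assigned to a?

Row minima are -13 and -3, so Player I's maximin is -3; column maxima are 10 and 4, so Player II's minimax is 4. These differ, so the equilibrium is in mixed strategies.
Let Player I play a with probability p. Player II is indifferent when 10p − 3(1−p) = −13p + 4(1−p), giving p = 7/30.

7/30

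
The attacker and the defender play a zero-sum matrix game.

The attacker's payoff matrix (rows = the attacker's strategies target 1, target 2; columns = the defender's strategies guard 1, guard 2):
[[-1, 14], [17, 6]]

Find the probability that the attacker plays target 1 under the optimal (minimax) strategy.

Row minima are -1 and 6, so the attacker's maximin is 6; column maxima are 17 and 14, so the defender's minimax is 14. These differ, so the equilibrium is in mixed strategies.
Let the attacker play target 1 with probability p. The defender is indifferent when −p + 17(1−p) = 14p + 6(1−p), giving p = 11/26.

11/26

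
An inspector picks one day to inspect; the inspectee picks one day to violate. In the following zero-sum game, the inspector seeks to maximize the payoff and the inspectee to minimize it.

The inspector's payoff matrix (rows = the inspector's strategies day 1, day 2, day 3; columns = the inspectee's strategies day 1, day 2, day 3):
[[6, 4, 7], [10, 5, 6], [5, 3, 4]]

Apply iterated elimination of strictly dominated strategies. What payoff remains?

5

Row day 3 is strictly dominated by row day 1 (6>5, 4>3, 7>4); eliminate day 3.
Column day 1 is strictly dominated by day 2 for the inspectee (4<6, 5<10); eliminate day 1.
Column day 3 is strictly dominated by day 2 for the inspectee (4<7, 5<6); eliminate day 3.
Row day 1 is strictly dominated by row day 2 (5>4); eliminate day 1.
Only (day 2, day 2) remains, with payoff 5.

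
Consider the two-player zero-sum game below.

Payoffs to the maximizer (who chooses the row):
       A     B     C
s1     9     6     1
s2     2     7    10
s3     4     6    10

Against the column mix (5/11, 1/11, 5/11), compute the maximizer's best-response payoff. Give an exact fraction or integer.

s1: (9)·(5/11) + (6)·(1/11) + (1)·(5/11) = 56/11.
s2: (2)·(5/11) + (7)·(1/11) + (10)·(5/11) = 67/11.
s3: (4)·(5/11) + (6)·(1/11) + (10)·(5/11) = 76/11.
The best pure response is s3 with expected payoff 76/11.

76/11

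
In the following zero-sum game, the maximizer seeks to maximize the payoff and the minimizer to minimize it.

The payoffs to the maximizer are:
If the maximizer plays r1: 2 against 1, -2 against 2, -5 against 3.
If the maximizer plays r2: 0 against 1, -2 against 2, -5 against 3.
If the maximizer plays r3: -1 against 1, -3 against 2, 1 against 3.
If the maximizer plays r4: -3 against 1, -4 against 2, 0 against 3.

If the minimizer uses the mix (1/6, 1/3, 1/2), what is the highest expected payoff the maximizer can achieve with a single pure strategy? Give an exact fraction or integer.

-2/3

r1: (2)·(1/6) + (-2)·(1/3) + (-5)·(1/2) = -17/6.
r2: (0)·(1/6) + (-2)·(1/3) + (-5)·(1/2) = -19/6.
r3: (-1)·(1/6) + (-3)·(1/3) + (1)·(1/2) = -2/3.
r4: (-3)·(1/6) + (-4)·(1/3) + (0)·(1/2) = -11/6.
The best pure response is r3 with expected payoff -2/3.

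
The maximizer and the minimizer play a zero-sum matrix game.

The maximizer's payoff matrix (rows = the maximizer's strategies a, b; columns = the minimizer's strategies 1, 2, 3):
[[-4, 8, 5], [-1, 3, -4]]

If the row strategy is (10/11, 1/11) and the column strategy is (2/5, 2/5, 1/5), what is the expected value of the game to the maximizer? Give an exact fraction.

26/11

Against (2/5, 2/5, 1/5), each row's expected payoff is a: 13/5; b: 0.
Taking the (10/11, 1/11)-weighted average: (10/11)·(13/5) + (1/11)·(0) = 26/11.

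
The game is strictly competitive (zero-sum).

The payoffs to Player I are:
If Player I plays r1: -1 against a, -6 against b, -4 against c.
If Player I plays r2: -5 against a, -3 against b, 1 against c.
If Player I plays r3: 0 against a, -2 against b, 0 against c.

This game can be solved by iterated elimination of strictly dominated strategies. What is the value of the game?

Row r1 is strictly dominated by row r3 (0>-1, -2>-6, 0>-4); eliminate r1.
Column c is strictly dominated by b for Player II (-3<1, -2<0); eliminate c.
Row r2 is strictly dominated by row r3 (0>-5, -2>-3); eliminate r2.
Column a is strictly dominated by b for Player II (-2<0); eliminate a.
Only (r3, b) remains, with payoff -2.

-2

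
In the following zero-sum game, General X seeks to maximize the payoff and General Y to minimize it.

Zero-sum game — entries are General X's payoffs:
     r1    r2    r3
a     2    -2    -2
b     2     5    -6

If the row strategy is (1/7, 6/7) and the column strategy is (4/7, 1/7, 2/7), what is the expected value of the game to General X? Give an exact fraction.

Against (4/7, 1/7, 2/7), each row's expected payoff is a: 2/7; b: 1/7.
Taking the (1/7, 6/7)-weighted average: (1/7)·(2/7) + (6/7)·(1/7) = 8/49.

8/49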